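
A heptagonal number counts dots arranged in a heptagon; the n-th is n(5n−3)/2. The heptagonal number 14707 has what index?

Set n(5n−3)/2 = 14707, giving 5n² − 3n − 29414 = 0.
The discriminant is 9 + 40·14707 = 588289, and √588289 = 767.
So n = (3 + 767) / 10 = 770/10 = 77.

77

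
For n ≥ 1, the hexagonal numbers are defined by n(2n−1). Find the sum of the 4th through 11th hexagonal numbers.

Σ i(2i−1) = 2Σi² − Σi over i = 4..11.
Σi = 66 − 6 = 60 and Σi² = 506 − 14 = 492.
2·492 − 1·60 = 924.

924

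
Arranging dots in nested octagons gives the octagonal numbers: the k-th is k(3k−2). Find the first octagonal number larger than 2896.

3008

Solve n(3n−2) > 2896 for integer n.
The largest n with value ≤ 2896 is 31 (since 2821 ≤ 2896 < 3008), so the first above is n = 32, value 3008.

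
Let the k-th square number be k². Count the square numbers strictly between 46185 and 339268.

The n-th square number is n².
Smallest index with value > 46185: n = 215 (giving 46225).
Largest index with value < 339268: n = 582 (giving 338724).
Indices 215 through 582: 368 terms.

368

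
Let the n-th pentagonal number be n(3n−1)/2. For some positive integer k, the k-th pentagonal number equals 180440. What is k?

347

Set n(3n−1)/2 = 180440, giving 3n² − n − 360880 = 0.
The discriminant is 1 + 24·180440 = 4330561, and √4330561 = 2081.
So n = (1 + 2081) / 6 = 2082/6 = 347.
Check: 347·(3·347 − 1)/2 = 180440. ✓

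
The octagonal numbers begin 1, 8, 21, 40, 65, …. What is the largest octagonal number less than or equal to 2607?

2465

Solve n(3n−2) ≤ 2607 for integer n.
n = 29 gives 2465 ≤ 2607, while n = 30 gives 2640 > 2607; so the answer is 2465.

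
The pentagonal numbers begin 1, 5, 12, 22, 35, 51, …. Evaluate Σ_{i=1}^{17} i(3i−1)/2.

Σ i(3i−1)/2 = (3Σi² − Σi) / 2 over i = 1..17.
Σi = 153 and Σi² = 1785.
(3·1785 − 1·153) / 2 = 5202/2 = 2601.

2601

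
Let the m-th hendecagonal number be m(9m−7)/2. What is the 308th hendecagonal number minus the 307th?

Consecutive hendecagonal numbers differ by 9n − 8: here 9·308 − 8 = 2764.

2764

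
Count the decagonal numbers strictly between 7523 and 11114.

10

The n-th decagonal number is n(4n−3).
Smallest index with value > 7523: n = 44 (giving 7612).
Largest index with value < 11114: n = 53 (giving 11077).
Indices 44 through 53: 10 terms.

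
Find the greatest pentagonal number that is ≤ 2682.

2625

Solve n(3n−1)/2 ≤ 2682 for integer n.
n = 42 gives 2625 ≤ 2682, while n = 43 gives 2752 > 2682; so the answer is 2625.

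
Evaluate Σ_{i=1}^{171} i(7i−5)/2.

5848086

Σ i(7i−5)/2 = (7Σi² − 5Σi) / 2 over i = 1..171.
Σi = 14706 and Σi² = 1681386.
(7·1681386 − 5·14706) / 2 = 11696172/2 = 5848086.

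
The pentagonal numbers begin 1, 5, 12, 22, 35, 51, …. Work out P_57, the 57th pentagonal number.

4845

The 57th pentagonal number is n(3n−1)/2 with n = 57.
57·(3·57 − 1)/2 = 57·170/2 = 57·85 = 4845.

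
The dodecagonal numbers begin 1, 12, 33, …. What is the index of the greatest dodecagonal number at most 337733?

Solve n(5n−4) ≤ 337733 for integer n.
n = 260 gives 336960 ≤ 337733, while n = 261 gives 339561 > 337733; so the answer is index 260.

260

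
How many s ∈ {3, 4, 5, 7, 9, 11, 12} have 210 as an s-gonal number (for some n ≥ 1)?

s = 3: P(3, 20) = 210. ✓
s = 4: P(4, 14) = 196 and P(4, 15) = 225; 210 is not s-gonal.
s = 5: P(5, 12) = 210. ✓
s = 7: P(7, 9) = 189 and P(7, 10) = 235; 210 is not s-gonal.
s = 9: P(9, 8) = 204 and P(9, 9) = 261; 210 is not s-gonal.
s = 11: P(11, 7) = 196 and P(11, 8) = 260; 210 is not s-gonal.
s = 12: P(12, 6) = 156 and P(12, 7) = 217; 210 is not s-gonal.
Hits: s ∈ {3, 5} → 2.

2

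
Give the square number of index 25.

The 25th square number is n² with n = 25.
25² = 625.

625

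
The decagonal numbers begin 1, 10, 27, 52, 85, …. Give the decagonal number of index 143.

81367

The 143rd decagonal number is n(4n−3) with n = 143.
143·(4·143 − 3) = 143·569 = 81367.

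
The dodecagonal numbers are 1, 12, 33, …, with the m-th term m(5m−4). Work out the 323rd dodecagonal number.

The 323rd dodecagonal number is n(5n−4) with n = 323.
323·(5·323 − 4) = 323·1611 = 520353.

520353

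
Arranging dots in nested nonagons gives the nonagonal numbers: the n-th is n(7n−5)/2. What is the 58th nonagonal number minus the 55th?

1179

58·(7·58 − 5)/2 = 11629 and 55·(7·55 − 5)/2 = 10450.
Difference: 11629 − 10450 = 1179.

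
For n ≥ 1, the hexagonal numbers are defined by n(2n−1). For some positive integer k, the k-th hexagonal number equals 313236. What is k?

Set n(2n−1) = 313236, giving 2n² − n − 313236 = 0.
So n = (1 + 1583) / 4 = 1584/4 = 396.

396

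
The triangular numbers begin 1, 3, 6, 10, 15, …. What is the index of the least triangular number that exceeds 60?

11

Solve n(n+1)/2 > 60 for integer n.
The largest n with value ≤ 60 is 10 (since 55 ≤ 60 < 66), so the first above is n = 11, value 66.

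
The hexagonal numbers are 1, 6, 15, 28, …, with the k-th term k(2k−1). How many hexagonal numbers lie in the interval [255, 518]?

5

The n-th hexagonal number is n(2n−1).
Smallest index with value ≥ 255: n = 12 (giving 276).
Largest index with value ≤ 518: n = 16 (giving 496).
Indices 12 through 16: 5 terms.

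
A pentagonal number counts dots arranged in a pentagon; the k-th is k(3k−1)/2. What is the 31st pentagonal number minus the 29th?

31·(3·31 − 1)/2 = 1426 and 29·(3·29 − 1)/2 = 1247.
Difference: 1426 − 1247 = 179.

179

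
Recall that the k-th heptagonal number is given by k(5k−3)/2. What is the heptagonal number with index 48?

5688

The 48th heptagonal number is n(5n−3)/2 with n = 48.
48·(5·48 − 3)/2 = 48·237/2 = 5688.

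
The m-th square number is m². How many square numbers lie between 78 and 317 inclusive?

9

The n-th square number is n².
Smallest index with value ≥ 78: n = 9 (giving 81).
Largest index with value ≤ 317: n = 17 (giving 289).
Indices 9 through 17: 9 terms.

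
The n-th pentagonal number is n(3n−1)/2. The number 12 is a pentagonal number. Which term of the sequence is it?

Set n(3n−1)/2 = 12, giving 3n² − n − 24 = 0.
The discriminant is 1 + 24·12 = 289, and √289 = 17.
So n = (1 + 17) / 6 = 18/6 = 3.
Check: 3·(3·3 − 1)/2 = 12. ✓

3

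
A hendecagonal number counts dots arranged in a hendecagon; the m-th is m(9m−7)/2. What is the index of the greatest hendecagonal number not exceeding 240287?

Solve n(9n−7)/2 ≤ 240287 for integer n.
n = 231 gives 239316 ≤ 240287, while n = 232 gives 241396 > 240287; so the answer is index 231.

231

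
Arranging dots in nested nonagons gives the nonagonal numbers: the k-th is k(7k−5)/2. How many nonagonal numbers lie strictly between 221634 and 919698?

260

The n-th nonagonal number is n(7n−5)/2.
Smallest index with value > 221634: n = 253 (giving 223399).
Largest index with value < 919698: n = 512 (giving 916224).
Indices 253 through 512: 260 terms.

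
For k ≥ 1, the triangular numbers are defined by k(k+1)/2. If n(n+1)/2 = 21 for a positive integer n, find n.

Set n(n+1)/2 = 21, giving n² + n − 42 = 0.
The discriminant is 1 + 8·21 = 169, and √169 = 13.
So n = (-1 + 13) / 2 = 12/2 = 6.
Check: 6·7/2 = 21. ✓

6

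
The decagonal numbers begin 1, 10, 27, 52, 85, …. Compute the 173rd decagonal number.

119197

The 173rd decagonal number is n(4n−3) with n = 173.
173·(4·173 − 3) = 173·689 = 119197.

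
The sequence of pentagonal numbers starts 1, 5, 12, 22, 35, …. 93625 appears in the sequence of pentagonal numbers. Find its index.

Set n(3n−1)/2 = 93625, giving 3n² − n − 187250 = 0.
The discriminant is 1 + 24·93625 = 2247001, and √2247001 = 1499.
So n = (1 + 1499) / 6 = 1500/6 = 250.
Check: 250·(3·250 − 1)/2 = 93625. ✓

250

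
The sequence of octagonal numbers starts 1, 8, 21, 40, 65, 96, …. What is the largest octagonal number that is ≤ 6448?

Solve n(3n−2) ≤ 6448 for integer n.
n = 46 gives 6256 ≤ 6448, while n = 47 gives 6533 > 6448; so the answer is 6256.

6256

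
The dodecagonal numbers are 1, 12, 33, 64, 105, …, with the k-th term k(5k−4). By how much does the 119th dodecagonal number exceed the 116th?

3513

119·(5·119 − 4) = 70329 and 116·(5·116 − 4) = 66816.
Difference: 70329 − 66816 = 3513.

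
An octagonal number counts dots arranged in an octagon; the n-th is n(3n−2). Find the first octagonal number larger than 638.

645

Solve n(3n−2) > 638 for integer n.
The largest n with value ≤ 638 is 14 (since 560 ≤ 638 < 645), so the first above is n = 15, value 645.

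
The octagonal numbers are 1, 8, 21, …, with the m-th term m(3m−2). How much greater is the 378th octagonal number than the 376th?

4520

378·(3·378 − 2) = 427896 and 376·(3·376 − 2) = 423376.
Difference: 427896 − 423376 = 4520.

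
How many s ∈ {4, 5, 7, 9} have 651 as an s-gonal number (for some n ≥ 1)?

2

s = 4: P(4, 25) = 625 and P(4, 26) = 676; 651 is not s-gonal.
s = 5: P(5, 21) = 651. ✓
s = 7: P(7, 16) = 616 and P(7, 17) = 697; 651 is not s-gonal.
s = 9: P(9, 14) = 651. ✓
Hits: s ∈ {5, 9} → 2.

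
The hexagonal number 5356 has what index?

Set n(2n−1) = 5356, giving 2n² − n − 5356 = 0.
The discriminant is 1 + 8·5356 = 42849, and √42849 = 207.
So n = (1 + 207) / 4 = 208/4 = 52.

52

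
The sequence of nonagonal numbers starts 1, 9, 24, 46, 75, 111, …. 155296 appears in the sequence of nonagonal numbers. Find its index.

211

Set n(7n−5)/2 = 155296, giving 7n² − 5n − 310592 = 0.
The discriminant is 25 + 56·155296 = 8696601, and √8696601 = 2949.
So n = (5 + 2949) / 14 = 2954/14 = 211.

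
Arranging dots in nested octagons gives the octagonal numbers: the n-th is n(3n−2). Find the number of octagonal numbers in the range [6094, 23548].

43

The n-th octagonal number is n(3n−2).
Smallest index with value ≥ 6094: n = 46 (giving 6256).
Largest index with value ≤ 23548: n = 88 (giving 23056).
Indices 46 through 88: 43 terms.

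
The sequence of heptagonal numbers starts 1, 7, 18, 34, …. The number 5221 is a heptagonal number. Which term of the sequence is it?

46

Set n(5n−3)/2 = 5221, giving 5n² − 3n − 10442 = 0.
The discriminant is 9 + 40·5221 = 208849, and √208849 = 457.
So n = (3 + 457) / 10 = 460/10 = 46.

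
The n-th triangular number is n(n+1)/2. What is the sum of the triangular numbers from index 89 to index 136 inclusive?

Σ i(i+1)/2 = (Σi² + Σi) / 2 over i = 89..136.
Σi = 9316 − 3916 = 5400 and Σi² = 847756 − 231044 = 616712.
(1·616712 + 1·5400) / 2 = 622112/2 = 311056.

311056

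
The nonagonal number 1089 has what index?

18

Set n(7n−5)/2 = 1089, giving 7n² − 5n − 2178 = 0.
So n = (5 + 247) / 14 = 252/14 = 18.
Check: 18·(7·18 − 5)/2 = 1089. ✓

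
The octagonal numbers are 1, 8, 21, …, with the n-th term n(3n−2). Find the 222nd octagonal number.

147408

222·(3·222 − 2) = 222·664 = 147408.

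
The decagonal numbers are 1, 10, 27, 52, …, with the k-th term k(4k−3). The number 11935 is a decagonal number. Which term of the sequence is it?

Set n(4n−3) = 11935, giving 4n² − 3n − 11935 = 0.
The discriminant is 9 + 16·11935 = 190969, and √190969 = 437.
So n = (3 + 437) / 8 = 440/8 = 55.
Check: 55·(4·55 − 3) = 11935. ✓

55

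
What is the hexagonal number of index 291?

291·(2·291 − 1) = 291·581 = 169071.

169071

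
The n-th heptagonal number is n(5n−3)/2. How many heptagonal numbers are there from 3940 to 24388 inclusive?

The n-th heptagonal number is n(5n−3)/2.
Smallest index with value ≥ 3940: n = 40 (giving 3940).
Largest index with value ≤ 24388: n = 99 (giving 24354).
Indices 40 through 99: 60 terms.

60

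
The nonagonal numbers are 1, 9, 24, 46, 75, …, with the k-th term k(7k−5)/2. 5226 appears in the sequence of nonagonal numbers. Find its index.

39

Set n(7n−5)/2 = 5226, giving 7n² − 5n − 10452 = 0.
The discriminant is 25 + 56·5226 = 292681, and √292681 = 541.
So n = (5 + 541) / 14 = 546/14 = 39.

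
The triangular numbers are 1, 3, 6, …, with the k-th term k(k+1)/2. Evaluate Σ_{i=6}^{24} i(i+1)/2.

Σ i(i+1)/2 = (Σi² + Σi) / 2 over i = 6..24.
Σi = 300 − 15 = 285 and Σi² = 4900 − 55 = 4845.
(1·4845 + 1·285) / 2 = 5130/2 = 2565.

2565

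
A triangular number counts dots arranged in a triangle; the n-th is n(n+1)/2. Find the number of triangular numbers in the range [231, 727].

The n-th triangular number is n(n+1)/2.
Smallest index with value ≥ 231: n = 21 (giving 231).
Largest index with value ≤ 727: n = 37 (giving 703).
Indices 21 through 37: 17 terms.

17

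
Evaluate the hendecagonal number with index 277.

The 277th hendecagonal number is n(9n−7)/2 with n = 277.
277·(9·277 − 7)/2 = 277·2486/2 = 277·1243 = 344311.

344311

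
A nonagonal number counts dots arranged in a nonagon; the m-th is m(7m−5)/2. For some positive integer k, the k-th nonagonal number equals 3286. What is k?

31

Set n(7n−5)/2 = 3286, giving 7n² − 5n − 6572 = 0.
The discriminant is 25 + 56·3286 = 184041, and √184041 = 429.
So n = (5 + 429) / 14 = 434/14 = 31.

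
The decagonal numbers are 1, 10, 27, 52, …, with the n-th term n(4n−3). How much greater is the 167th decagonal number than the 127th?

167·(4·167 − 3) = 111055 and 127·(4·127 − 3) = 64135.
Difference: 111055 − 64135 = 46920.

46920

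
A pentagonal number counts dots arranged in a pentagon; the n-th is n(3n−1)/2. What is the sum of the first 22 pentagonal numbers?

Σ i(3i−1)/2 = (3Σi² − Σi) / 2 over i = 1..22.
Σi = 253 and Σi² = 3795.
(3·3795 − 1·253) / 2 = 11132/2 = 5566.

5566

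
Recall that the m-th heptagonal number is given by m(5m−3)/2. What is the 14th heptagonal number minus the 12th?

127

14·(5·14 − 3)/2 = 469 and 12·(5·12 − 3)/2 = 342.
Difference: 469 − 342 = 127.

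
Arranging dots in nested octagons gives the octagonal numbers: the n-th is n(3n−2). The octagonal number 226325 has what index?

Set n(3n−2) = 226325, giving 3n² − 2n − 226325 = 0.
The discriminant is 4 + 12·226325 = 2715904, and √2715904 = 1648.
So n = (2 + 1648) / 6 = 1650/6 = 275.
Check: 275·(3·275 − 2) = 226325. ✓

275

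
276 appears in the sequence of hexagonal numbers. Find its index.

Set n(2n−1) = 276, giving 2n² − n − 276 = 0.
So n = (1 + 47) / 4 = 48/4 = 12.

12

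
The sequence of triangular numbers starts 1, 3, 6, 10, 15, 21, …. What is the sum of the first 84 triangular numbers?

Σ i(i+1)/2 = (Σi² + Σi) / 2 over i = 1..84.
Σi = 3570 and Σi² = 201110.
(1·201110 + 1·3570) / 2 = 204680/2 = 102340.

102340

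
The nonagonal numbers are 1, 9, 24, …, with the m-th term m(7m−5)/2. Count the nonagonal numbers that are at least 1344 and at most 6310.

The n-th nonagonal number is n(7n−5)/2.
Smallest index with value ≥ 1344: n = 20 (giving 1350).
Largest index with value ≤ 6310: n = 42 (giving 6069).
Indices 20 through 42: 23 terms.

23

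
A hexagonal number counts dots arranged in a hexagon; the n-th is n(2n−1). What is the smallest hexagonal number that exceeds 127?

Solve n(2n−1) > 127 for integer n.
The largest n with value ≤ 127 is 8 (since 120 ≤ 127 < 153), so the first above is n = 9, value 153.

153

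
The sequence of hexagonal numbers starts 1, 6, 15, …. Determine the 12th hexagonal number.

276

The 12th hexagonal number is n(2n−1) with n = 12.
12·(2·12 − 1) = 12·23 = 276.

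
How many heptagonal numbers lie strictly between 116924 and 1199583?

The n-th heptagonal number is n(5n−3)/2.
Smallest index with value > 116924: n = 217 (giving 117397).
Largest index with value < 1199583: n = 692 (giving 1196122).
Indices 217 through 692: 476 terms.

476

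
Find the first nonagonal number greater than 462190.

462826

Solve n(7n−5)/2 > 462190 for integer n.
The largest n with value ≤ 462190 is 363 (since 460284 ≤ 462190 < 462826), so the first above is n = 364, value 462826.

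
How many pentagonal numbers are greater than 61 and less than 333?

The n-th pentagonal number is n(3n−1)/2.
Smallest index with value > 61: n = 7 (giving 70).
Largest index with value < 333: n = 15 (giving 330).
Indices 7 through 15: 9 terms.

9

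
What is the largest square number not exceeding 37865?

Solve n² ≤ 37865 for integer n.
n = 194 gives 37636 ≤ 37865, while n = 195 gives 38025 > 37865; so the answer is 37636.

37636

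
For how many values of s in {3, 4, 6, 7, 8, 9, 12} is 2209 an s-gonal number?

s = 3: P(3, 65) = 2145 and P(3, 66) = 2211; 2209 is not s-gonal.
s = 4: P(4, 47) = 2209. ✓
s = 6: P(6, 33) = 2145 and P(6, 34) = 2278; 2209 is not s-gonal.
s = 7: P(7, 30) = 2205 and P(7, 31) = 2356; 2209 is not s-gonal.
s = 8: P(8, 27) = 2133 and P(8, 28) = 2296; 2209 is not s-gonal.
s = 9: P(9, 25) = 2125 and P(9, 26) = 2301; 2209 is not s-gonal.
s = 12: P(12, 21) = 2121 and P(12, 22) = 2332; 2209 is not s-gonal.
Hits: s ∈ {4} → 1.

1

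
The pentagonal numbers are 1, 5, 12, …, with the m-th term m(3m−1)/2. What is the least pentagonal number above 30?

35

Solve n(3n−1)/2 > 30 for integer n.
The largest n with value ≤ 30 is 4 (since 22 ≤ 30 < 35), so the first above is n = 5, value 35.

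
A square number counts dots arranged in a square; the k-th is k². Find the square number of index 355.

126025

355² = 126025.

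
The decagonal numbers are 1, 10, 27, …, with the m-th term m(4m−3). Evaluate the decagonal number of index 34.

The 34th decagonal number is n(4n−3) with n = 34.
34·(4·34 − 3) = 34·133 = 4522.

4522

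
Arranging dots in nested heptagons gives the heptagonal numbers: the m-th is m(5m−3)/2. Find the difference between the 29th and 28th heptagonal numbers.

141

Consecutive heptagonal numbers differ by 5n − 4: here 5·29 − 4 = 141.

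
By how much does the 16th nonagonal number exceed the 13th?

16·(7·16 − 5)/2 = 856 and 13·(7·13 − 5)/2 = 559.
Difference: 856 − 559 = 297.

297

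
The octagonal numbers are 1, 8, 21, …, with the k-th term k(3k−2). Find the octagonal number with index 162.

The 162nd octagonal number is n(3n−2) with n = 162.
162·(3·162 − 2) = 162·484 = 78408.

78408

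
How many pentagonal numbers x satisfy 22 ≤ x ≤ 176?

The n-th pentagonal number is n(3n−1)/2.
Smallest index with value ≥ 22: n = 4 (giving 22).
Largest index with value ≤ 176: n = 11 (giving 176).
Indices 4 through 11: 8 terms.

8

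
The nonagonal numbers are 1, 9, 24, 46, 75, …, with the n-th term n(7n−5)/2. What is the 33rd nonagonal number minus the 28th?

1055

33·(7·33 − 5)/2 = 3729 and 28·(7·28 − 5)/2 = 2674.
Difference: 3729 − 2674 = 1055.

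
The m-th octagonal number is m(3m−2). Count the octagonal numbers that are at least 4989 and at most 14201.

28

The n-th octagonal number is n(3n−2).
Smallest index with value ≥ 4989: n = 42 (giving 5208).
Largest index with value ≤ 14201: n = 69 (giving 14145).
Indices 42 through 69: 28 terms.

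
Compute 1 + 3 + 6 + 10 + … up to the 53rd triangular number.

Σ i(i+1)/2 = (Σi² + Σi) / 2 over i = 1..53.
Σi = 1431 and Σi² = 51039.
(1·51039 + 1·1431) / 2 = 52470/2 = 26235.

26235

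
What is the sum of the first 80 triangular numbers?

88560

Σ i(i+1)/2 = (Σi² + Σi) / 2 over i = 1..80.
Σi = 3240 and Σi² = 173880.
(1·173880 + 1·3240) / 2 = 177120/2 = 88560.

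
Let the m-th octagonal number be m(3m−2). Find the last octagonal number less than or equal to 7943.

7701

Solve n(3n−2) ≤ 7943 for integer n.
n = 51 gives 7701 ≤ 7943, while n = 52 gives 8008 > 7943; so the answer is 7701.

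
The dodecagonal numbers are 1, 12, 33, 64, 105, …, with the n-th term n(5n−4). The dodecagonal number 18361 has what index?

Set n(5n−4) = 18361, giving 5n² − 4n − 18361 = 0.
The discriminant is 16 + 20·18361 = 367236, and √367236 = 606.
So n = (4 + 606) / 10 = 610/10 = 61.
Check: 61·(5·61 − 4) = 18361. ✓

61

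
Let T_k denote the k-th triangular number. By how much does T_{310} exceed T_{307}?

310·311/2 = 48205 and 307·308/2 = 47278.
Difference: 48205 − 47278 = 927.

927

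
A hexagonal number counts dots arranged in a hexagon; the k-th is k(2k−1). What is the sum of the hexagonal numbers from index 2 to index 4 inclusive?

49

Σ i(2i−1) = 2Σi² − Σi over i = 2..4.
Σi = 10 − 1 = 9 and Σi² = 30 − 1 = 29.
2·29 − 1·9 = 49.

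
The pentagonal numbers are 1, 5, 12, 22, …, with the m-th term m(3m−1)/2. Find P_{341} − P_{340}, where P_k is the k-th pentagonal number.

1021

Consecutive pentagonal numbers differ by 3n − 2: here 3·341 − 2 = 1021.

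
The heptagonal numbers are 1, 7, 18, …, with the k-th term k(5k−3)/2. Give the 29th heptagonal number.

2059

The 29th heptagonal number is n(5n−3)/2 with n = 29.
29·(5·29 − 3)/2 = 29·142/2 = 29·71 = 2059.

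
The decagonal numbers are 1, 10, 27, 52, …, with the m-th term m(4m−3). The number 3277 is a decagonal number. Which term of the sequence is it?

Set n(4n−3) = 3277, giving 4n² − 3n − 3277 = 0.
The discriminant is 9 + 16·3277 = 52441, and √52441 = 229.
So n = (3 + 229) / 8 = 232/8 = 29.
Check: 29·(4·29 − 3) = 3277. ✓

29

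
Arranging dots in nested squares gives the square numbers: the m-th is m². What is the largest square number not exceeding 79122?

78961

Solve n² ≤ 79122 for integer n.
n = 281 gives 78961 ≤ 79122, while n = 282 gives 79524 > 79122; so the answer is 78961.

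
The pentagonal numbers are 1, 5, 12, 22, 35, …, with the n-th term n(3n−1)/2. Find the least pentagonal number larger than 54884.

Solve n(3n−1)/2 > 54884 for integer n.
The largest n with value ≤ 54884 is 191 (since 54626 ≤ 54884 < 55200), so the first above is n = 192, value 55200.

55200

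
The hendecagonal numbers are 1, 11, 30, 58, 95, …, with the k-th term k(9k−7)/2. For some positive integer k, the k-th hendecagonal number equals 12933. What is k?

54

Set n(9n−7)/2 = 12933, giving 9n² − 7n − 25866 = 0.
So n = (7 + 965) / 18 = 972/18 = 54.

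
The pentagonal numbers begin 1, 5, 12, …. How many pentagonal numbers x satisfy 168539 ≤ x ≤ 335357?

The n-th pentagonal number is n(3n−1)/2.
Smallest index with value ≥ 168539: n = 336 (giving 169176).
Largest index with value ≤ 335357: n = 473 (giving 335357).
Indices 336 through 473: 138 terms.

138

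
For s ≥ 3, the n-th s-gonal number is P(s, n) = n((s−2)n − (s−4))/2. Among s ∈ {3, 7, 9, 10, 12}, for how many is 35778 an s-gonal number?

s = 3: P(3, 267) = 35778. ✓
s = 7: P(7, 119) = 35224 and P(7, 120) = 35820; 35778 is not s-gonal.
s = 9: P(9, 101) = 35451 and P(9, 102) = 36159; 35778 is not s-gonal.
s = 10: P(10, 94) = 35062 and P(10, 95) = 35815; 35778 is not s-gonal.
s = 12: P(12, 84) = 34944 and P(12, 85) = 35785; 35778 is not s-gonal.
Hits: s ∈ {3} → 1.

1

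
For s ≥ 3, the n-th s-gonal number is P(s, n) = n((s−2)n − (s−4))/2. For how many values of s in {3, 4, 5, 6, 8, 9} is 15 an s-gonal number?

s = 3: P(3, 5) = 15. ✓
s = 4: P(4, 3) = 9 and P(4, 4) = 16; 15 is not s-gonal.
s = 5: P(5, 3) = 12 and P(5, 4) = 22; 15 is not s-gonal.
s = 6: P(6, 3) = 15. ✓
s = 8: P(8, 2) = 8 and P(8, 3) = 21; 15 is not s-gonal.
s = 9: P(9, 2) = 9 and P(9, 3) = 24; 15 is not s-gonal.
Hits: s ∈ {3, 6} → 2.

2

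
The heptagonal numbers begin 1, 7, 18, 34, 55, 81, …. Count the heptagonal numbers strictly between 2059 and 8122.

The n-th heptagonal number is n(5n−3)/2.
Smallest index with value > 2059: n = 30 (giving 2205).
Largest index with value < 8122: n = 57 (giving 8037).
Indices 30 through 57: 28 terms.

28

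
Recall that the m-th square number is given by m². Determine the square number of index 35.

The 35th square number is n² with n = 35.
35² = 1225.

1225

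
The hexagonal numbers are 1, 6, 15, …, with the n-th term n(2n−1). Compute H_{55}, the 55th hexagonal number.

The 55th hexagonal number is n(2n−1) with n = 55.
55·(2·55 − 1) = 55·109 = 5995.

5995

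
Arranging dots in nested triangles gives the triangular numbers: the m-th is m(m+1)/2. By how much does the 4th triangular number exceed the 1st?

4·5/2 = 10 and 1·2/2 = 1.
Difference: 10 − 1 = 9.

9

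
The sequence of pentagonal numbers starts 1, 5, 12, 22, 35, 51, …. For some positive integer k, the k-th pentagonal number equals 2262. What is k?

Set n(3n−1)/2 = 2262, giving 3n² − n − 4524 = 0.
The discriminant is 1 + 24·2262 = 54289, and √54289 = 233.
So n = (1 + 233) / 6 = 234/6 = 39.

39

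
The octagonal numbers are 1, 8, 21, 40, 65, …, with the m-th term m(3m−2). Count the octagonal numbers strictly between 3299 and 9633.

The n-th octagonal number is n(3n−2).
Smallest index with value > 3299: n = 34 (giving 3400).
Largest index with value < 9633: n = 56 (giving 9296).
Indices 34 through 56: 23 terms.

23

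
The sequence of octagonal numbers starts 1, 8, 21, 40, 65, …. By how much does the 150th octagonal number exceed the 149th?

895

Consecutive octagonal numbers differ by 6n − 5: here 6·150 − 5 = 895.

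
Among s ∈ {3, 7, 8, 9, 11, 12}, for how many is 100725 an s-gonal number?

s = 3: P(3, 448) = 100576 and P(3, 449) = 101025; 100725 is not s-gonal.
s = 7: P(7, 201) = 100701 and P(7, 202) = 101707; 100725 is not s-gonal.
s = 8: P(8, 183) = 100101 and P(8, 184) = 101200; 100725 is not s-gonal.
s = 9: P(9, 170) = 100725. ✓
s = 11: P(11, 150) = 100725. ✓
s = 12: P(12, 142) = 100252 and P(12, 143) = 101673; 100725 is not s-gonal.
Hits: s ∈ {9, 11} → 2.

2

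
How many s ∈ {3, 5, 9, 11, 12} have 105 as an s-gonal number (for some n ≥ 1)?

2

s = 3: P(3, 14) = 105. ✓
s = 5: P(5, 8) = 92 and P(5, 9) = 117; 105 is not s-gonal.
s = 9: P(9, 5) = 75 and P(9, 6) = 111; 105 is not s-gonal.
s = 11: P(11, 5) = 95 and P(11, 6) = 141; 105 is not s-gonal.
s = 12: P(12, 5) = 105. ✓
Hits: s ∈ {3, 12} → 2.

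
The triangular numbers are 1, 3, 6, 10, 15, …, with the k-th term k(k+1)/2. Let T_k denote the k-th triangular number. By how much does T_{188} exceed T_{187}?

188

Consecutive triangular numbers differ by n: T_{188} − T_{187} = 188.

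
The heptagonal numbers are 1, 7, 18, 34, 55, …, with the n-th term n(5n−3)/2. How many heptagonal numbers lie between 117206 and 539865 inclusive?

249

The n-th heptagonal number is n(5n−3)/2.
Smallest index with value ≥ 117206: n = 217 (giving 117397).
Largest index with value ≤ 539865: n = 465 (giving 539865).
Indices 217 through 465: 249 terms.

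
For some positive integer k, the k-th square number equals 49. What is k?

We need n² = 49, so n = √49 = 7.
Check: 7² = 49. ✓

7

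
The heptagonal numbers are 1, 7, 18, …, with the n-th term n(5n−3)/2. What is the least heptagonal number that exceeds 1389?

1404

Solve n(5n−3)/2 > 1389 for integer n.
The largest n with value ≤ 1389 is 23 (since 1288 ≤ 1389 < 1404), so the first above is n = 24, value 1404.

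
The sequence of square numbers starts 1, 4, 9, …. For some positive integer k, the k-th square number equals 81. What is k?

9

We need n² = 81, so n = √81 = 9.
Check: 9² = 81. ✓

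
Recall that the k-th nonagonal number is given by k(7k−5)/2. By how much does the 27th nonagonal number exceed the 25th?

27·(7·27 − 5)/2 = 2484 and 25·(7·25 − 5)/2 = 2125.
Difference: 2484 − 2125 = 359.

359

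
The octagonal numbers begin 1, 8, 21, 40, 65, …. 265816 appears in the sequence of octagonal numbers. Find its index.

298

Set n(3n−2) = 265816, giving 3n² − 2n − 265816 = 0.
The discriminant is 4 + 12·265816 = 3189796, and √3189796 = 1786.
So n = (2 + 1786) / 6 = 1788/6 = 298.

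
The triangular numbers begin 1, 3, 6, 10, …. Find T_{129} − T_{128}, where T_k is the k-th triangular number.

129

Consecutive triangular numbers differ by n: T_{129} − T_{128} = 129.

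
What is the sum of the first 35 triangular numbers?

Σ i(i+1)/2 = (Σi² + Σi) / 2 over i = 1..35.
Σi = 630 and Σi² = 14910.
(1·14910 + 1·630) / 2 = 15540/2 = 7770.

7770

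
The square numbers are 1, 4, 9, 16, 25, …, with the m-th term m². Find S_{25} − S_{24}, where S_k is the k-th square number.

49

n² − (n−1)² = 2n − 1, so 25² − 24² = 2·25 − 1 = 49.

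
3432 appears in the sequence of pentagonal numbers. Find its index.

Set n(3n−1)/2 = 3432, giving 3n² − n − 6864 = 0.
The discriminant is 1 + 24·3432 = 82369, and √82369 = 287.
So n = (1 + 287) / 6 = 288/6 = 48.
Check: 48·(3·48 − 1)/2 = 3432. ✓

48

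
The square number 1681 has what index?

41

We need n² = 1681, so n = √1681 = 41.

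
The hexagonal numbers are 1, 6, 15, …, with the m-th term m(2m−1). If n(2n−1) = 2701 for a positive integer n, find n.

37

Set n(2n−1) = 2701, giving 2n² − n − 2701 = 0.
So n = (1 + 147) / 4 = 148/4 = 37.
Check: 37·(2·37 − 1) = 2701. ✓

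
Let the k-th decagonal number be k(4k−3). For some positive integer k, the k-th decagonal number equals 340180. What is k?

Set n(4n−3) = 340180, giving 4n² − 3n − 340180 = 0.
So n = (3 + 2333) / 8 = 2336/8 = 292.

292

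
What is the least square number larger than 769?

784

Solve n² > 769 for integer n.
The largest n with value ≤ 769 is 27 (since 729 ≤ 769 < 784), so the first above is n = 28, value 784.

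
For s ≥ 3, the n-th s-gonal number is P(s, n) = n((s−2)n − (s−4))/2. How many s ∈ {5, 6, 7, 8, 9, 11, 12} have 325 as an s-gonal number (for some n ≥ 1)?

2

s = 5: P(5, 14) = 287 and P(5, 15) = 330; 325 is not s-gonal.
s = 6: P(6, 13) = 325. ✓
s = 7: P(7, 11) = 286 and P(7, 12) = 342; 325 is not s-gonal.
s = 8: P(8, 10) = 280 and P(8, 11) = 341; 325 is not s-gonal.
s = 9: P(9, 10) = 325. ✓
s = 11: P(11, 8) = 260 and P(11, 9) = 333; 325 is not s-gonal.
s = 12: P(12, 8) = 288 and P(12, 9) = 369; 325 is not s-gonal.
Hits: s ∈ {6, 9} → 2.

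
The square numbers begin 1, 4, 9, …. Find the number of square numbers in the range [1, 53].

The n-th square number is n².
Smallest index with value ≥ 1: n = 1 (giving 1).
Largest index with value ≤ 53: n = 7 (giving 49).
Indices 1 through 7: 7 terms.

7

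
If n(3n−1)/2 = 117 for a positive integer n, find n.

9

Set n(3n−1)/2 = 117, giving 3n² − n − 234 = 0.
So n = (1 + 53) / 6 = 54/6 = 9.
Check: 9·(3·9 − 1)/2 = 117. ✓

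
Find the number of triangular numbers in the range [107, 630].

21

The n-th triangular number is n(n+1)/2.
Smallest index with value ≥ 107: n = 15 (giving 120).
Largest index with value ≤ 630: n = 35 (giving 630).
Indices 15 through 35: 21 terms.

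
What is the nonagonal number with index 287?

287574

The 287th nonagonal number is n(7n−5)/2 with n = 287.
287·(7·287 − 5)/2 = 287·2004/2 = 287·1002 = 287574.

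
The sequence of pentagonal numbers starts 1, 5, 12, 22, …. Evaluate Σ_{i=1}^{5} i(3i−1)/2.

Σ i(3i−1)/2 = (3Σi² − Σi) / 2 over i = 1..5.
Σi = 15 and Σi² = 55.
(3·55 − 1·15) / 2 = 150/2 = 75.

75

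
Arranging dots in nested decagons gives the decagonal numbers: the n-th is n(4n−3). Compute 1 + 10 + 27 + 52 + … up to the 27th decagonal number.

Σ i(4i−3) = 4Σi² − 3Σi over i = 1..27.
Σi = 378 and Σi² = 6930.
4·6930 − 3·378 = 26586.

26586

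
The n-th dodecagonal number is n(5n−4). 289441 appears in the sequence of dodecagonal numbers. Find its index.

241

Set n(5n−4) = 289441, giving 5n² − 4n − 289441 = 0.
The discriminant is 16 + 20·289441 = 5788836, and √5788836 = 2406.
So n = (4 + 2406) / 10 = 2410/10 = 241.
Check: 241·(5·241 − 4) = 289441. ✓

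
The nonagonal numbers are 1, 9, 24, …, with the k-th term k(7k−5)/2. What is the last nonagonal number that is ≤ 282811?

281586

Solve n(7n−5)/2 ≤ 282811 for integer n.
n = 284 gives 281586 ≤ 282811, while n = 285 gives 283575 > 282811; so the answer is 281586.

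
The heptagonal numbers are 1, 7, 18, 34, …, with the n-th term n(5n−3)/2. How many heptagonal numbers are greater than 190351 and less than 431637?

The n-th heptagonal number is n(5n−3)/2.
Smallest index with value > 190351: n = 277 (giving 191407).
Largest index with value < 431637: n = 415 (giving 429940).
Indices 277 through 415: 139 terms.

139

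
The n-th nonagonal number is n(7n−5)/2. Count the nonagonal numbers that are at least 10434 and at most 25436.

31

The n-th nonagonal number is n(7n−5)/2.
Smallest index with value ≥ 10434: n = 55 (giving 10450).
Largest index with value ≤ 25436: n = 85 (giving 25075).
Indices 55 through 85: 31 terms.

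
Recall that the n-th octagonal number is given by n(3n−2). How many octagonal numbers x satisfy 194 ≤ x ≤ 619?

The n-th octagonal number is n(3n−2).
Smallest index with value ≥ 194: n = 9 (giving 225).
Largest index with value ≤ 619: n = 14 (giving 560).
Indices 9 through 14: 6 terms.

6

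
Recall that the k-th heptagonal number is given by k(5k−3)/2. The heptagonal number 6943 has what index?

Set n(5n−3)/2 = 6943, giving 5n² − 3n − 13886 = 0.
So n = (3 + 527) / 10 = 530/10 = 53.
Check: 53·(5·53 − 3)/2 = 6943. ✓

53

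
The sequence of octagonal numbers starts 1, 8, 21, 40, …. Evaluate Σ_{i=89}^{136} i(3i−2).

Σ i(3i−2) = 3Σi² − 2Σi over i = 89..136.
Σi = 9316 − 3916 = 5400 and Σi² = 847756 − 231044 = 616712.
3·616712 − 2·5400 = 1839336.

1839336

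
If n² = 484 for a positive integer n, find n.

We need n² = 484, so n = √484 = 22.

22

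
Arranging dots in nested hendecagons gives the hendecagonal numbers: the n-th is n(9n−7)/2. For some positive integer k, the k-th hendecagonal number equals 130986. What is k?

171

Set n(9n−7)/2 = 130986, giving 9n² − 7n − 261972 = 0.
The discriminant is 49 + 72·130986 = 9431041, and √9431041 = 3071.
So n = (7 + 3071) / 18 = 3078/18 = 171.
Check: 171·(9·171 − 7)/2 = 130986. ✓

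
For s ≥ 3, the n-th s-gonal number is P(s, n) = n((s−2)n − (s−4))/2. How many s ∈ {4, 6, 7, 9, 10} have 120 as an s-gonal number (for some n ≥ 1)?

1

s = 4: P(4, 10) = 100 and P(4, 11) = 121; 120 is not s-gonal.
s = 6: P(6, 8) = 120. ✓
s = 7: P(7, 7) = 112 and P(7, 8) = 148; 120 is not s-gonal.
s = 9: P(9, 6) = 111 and P(9, 7) = 154; 120 is not s-gonal.
s = 10: P(10, 5) = 85 and P(10, 6) = 126; 120 is not s-gonal.
Hits: s ∈ {6} → 1.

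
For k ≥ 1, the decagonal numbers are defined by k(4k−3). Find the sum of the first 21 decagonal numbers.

Σ i(4i−3) = 4Σi² − 3Σi over i = 1..21.
Σi = 231 and Σi² = 3311.
4·3311 − 3·231 = 12551.

12551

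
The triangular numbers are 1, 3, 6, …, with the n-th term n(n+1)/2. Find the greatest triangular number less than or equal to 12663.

Solve n(n+1)/2 ≤ 12663 for integer n.
n = 158 gives 12561 ≤ 12663, while n = 159 gives 12720 > 12663; so the answer is 12561.

12561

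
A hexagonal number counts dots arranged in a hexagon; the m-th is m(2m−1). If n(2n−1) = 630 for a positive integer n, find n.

Set n(2n−1) = 630, giving 2n² − n − 630 = 0.
The discriminant is 1 + 8·630 = 5041, and √5041 = 71.
So n = (1 + 71) / 4 = 72/4 = 18.
Check: 18·(2·18 − 1) = 630. ✓

18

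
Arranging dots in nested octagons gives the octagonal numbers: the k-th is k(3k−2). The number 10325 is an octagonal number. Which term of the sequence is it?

Set n(3n−2) = 10325, giving 3n² − 2n − 10325 = 0.
The discriminant is 4 + 12·10325 = 123904, and √123904 = 352.
So n = (2 + 352) / 6 = 354/6 = 59.

59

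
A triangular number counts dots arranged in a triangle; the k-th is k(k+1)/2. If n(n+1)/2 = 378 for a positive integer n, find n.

Set n(n+1)/2 = 378, giving n² + n − 756 = 0.
So n = (-1 + 55) / 2 = 54/2 = 27.

27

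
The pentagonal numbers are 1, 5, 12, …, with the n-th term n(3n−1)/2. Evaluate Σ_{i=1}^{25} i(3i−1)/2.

8125

Σ i(3i−1)/2 = (3Σi² − Σi) / 2 over i = 1..25.
Σi = 325 and Σi² = 5525.
(3·5525 − 1·325) / 2 = 16250/2 = 8125.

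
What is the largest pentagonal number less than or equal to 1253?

1247

Solve n(3n−1)/2 ≤ 1253 for integer n.
n = 29 gives 1247 ≤ 1253, while n = 30 gives 1335 > 1253; so the answer is 1247.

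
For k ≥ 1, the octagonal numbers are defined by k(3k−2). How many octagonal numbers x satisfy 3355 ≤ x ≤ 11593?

The n-th octagonal number is n(3n−2).
Smallest index with value ≥ 3355: n = 34 (giving 3400).
Largest index with value ≤ 11593: n = 62 (giving 11408).
Indices 34 through 62: 29 terms.

29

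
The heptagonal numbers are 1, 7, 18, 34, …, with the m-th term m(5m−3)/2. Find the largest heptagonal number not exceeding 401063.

399400

Solve n(5n−3)/2 ≤ 401063 for integer n.
n = 400 gives 399400 ≤ 401063, while n = 401 gives 401401 > 401063; so the answer is 399400.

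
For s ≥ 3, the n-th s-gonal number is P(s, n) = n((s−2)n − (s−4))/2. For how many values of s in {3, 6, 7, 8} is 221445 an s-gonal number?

s = 3: P(3, 665) = 221445. ✓
s = 6: P(6, 333) = 221445. ✓
s = 7: P(7, 297) = 220077 and P(7, 298) = 221563; 221445 is not s-gonal.
s = 8: P(8, 272) = 221408 and P(8, 273) = 223041; 221445 is not s-gonal.
Hits: s ∈ {3, 6} → 2.

2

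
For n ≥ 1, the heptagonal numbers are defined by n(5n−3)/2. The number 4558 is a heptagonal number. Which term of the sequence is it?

43

Set n(5n−3)/2 = 4558, giving 5n² − 3n − 9116 = 0.
So n = (3 + 427) / 10 = 430/10 = 43.
Check: 43·(5·43 − 3)/2 = 4558. ✓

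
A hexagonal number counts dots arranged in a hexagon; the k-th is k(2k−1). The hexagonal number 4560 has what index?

48

Set n(2n−1) = 4560, giving 2n² − n − 4560 = 0.
The discriminant is 1 + 8·4560 = 36481, and √36481 = 191.
So n = (1 + 191) / 4 = 192/4 = 48.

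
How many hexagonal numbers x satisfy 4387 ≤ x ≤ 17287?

The n-th hexagonal number is n(2n−1).
Smallest index with value ≥ 4387: n = 48 (giving 4560).
Largest index with value ≤ 17287: n = 93 (giving 17205).
Indices 48 through 93: 46 terms.

46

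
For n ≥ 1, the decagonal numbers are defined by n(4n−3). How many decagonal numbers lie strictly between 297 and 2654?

The n-th decagonal number is n(4n−3).
Smallest index with value > 297: n = 10 (giving 370).
Largest index with value < 2654: n = 26 (giving 2626).
Indices 10 through 26: 17 terms.

17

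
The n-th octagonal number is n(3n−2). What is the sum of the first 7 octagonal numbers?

Σ i(3i−2) = 3Σi² − 2Σi over i = 1..7.
Σi = 28 and Σi² = 140.
3·140 − 2·28 = 364.

364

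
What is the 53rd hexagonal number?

The 53rd hexagonal number is n(2n−1) with n = 53.
53·(2·53 − 1) = 53·105 = 5565.

5565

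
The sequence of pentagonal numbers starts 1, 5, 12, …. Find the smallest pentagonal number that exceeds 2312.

Solve n(3n−1)/2 > 2312 for integer n.
The largest n with value ≤ 2312 is 39 (since 2262 ≤ 2312 < 2380), so the first above is n = 40, value 2380.

2380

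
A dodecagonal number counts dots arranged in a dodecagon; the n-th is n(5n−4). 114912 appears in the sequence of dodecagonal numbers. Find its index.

152

Set n(5n−4) = 114912, giving 5n² − 4n − 114912 = 0.
The discriminant is 16 + 20·114912 = 2298256, and √2298256 = 1516.
So n = (4 + 1516) / 10 = 1520/10 = 152.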